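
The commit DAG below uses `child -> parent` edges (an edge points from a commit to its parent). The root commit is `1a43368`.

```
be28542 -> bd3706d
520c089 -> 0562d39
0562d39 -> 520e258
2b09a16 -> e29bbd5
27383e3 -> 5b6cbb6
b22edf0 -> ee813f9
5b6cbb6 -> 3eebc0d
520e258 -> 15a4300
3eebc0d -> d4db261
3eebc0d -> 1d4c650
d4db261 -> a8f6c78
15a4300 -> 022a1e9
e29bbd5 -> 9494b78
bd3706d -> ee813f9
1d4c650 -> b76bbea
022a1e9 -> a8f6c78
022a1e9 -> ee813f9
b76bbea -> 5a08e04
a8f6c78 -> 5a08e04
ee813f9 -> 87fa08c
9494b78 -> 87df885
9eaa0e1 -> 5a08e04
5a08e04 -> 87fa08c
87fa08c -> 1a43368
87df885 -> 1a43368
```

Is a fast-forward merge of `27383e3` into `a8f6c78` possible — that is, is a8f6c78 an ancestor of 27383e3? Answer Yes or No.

Yes

A fast-forward from a8f6c78 to 27383e3 is possible iff a8f6c78 is an ancestor of 27383e3.
Ancestors of 27383e3: {1a43368, 1d4c650, 27383e3, 3eebc0d, 5a08e04, 5b6cbb6, 87fa08c, a8f6c78, b76bbea, d4db261}.
a8f6c78 is among them, so fast-forward is possible.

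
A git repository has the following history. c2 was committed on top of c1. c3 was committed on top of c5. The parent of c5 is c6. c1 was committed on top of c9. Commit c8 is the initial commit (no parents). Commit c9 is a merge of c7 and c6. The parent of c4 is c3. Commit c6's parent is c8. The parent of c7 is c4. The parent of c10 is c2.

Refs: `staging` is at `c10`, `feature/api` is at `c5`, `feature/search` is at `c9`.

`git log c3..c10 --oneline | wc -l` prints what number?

6

Reachable from c10: {c1, c10, c2, c3, c4, c5, c6, c7, c8, c9}.
Reachable from c3: {c3, c5, c6, c8}.
In c10's history but not c3's: {c1, c10, c2, c4, c7, c9} — 6 commits.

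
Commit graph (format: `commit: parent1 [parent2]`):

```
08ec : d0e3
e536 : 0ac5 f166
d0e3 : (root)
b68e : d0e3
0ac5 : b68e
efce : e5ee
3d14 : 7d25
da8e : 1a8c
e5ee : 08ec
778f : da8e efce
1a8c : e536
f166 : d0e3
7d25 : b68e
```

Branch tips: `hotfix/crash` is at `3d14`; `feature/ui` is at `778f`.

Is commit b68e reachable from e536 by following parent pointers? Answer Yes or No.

Ancestors of e536 (commits reachable by following parents): {0ac5, b68e, d0e3, e536, f166}.
b68e is in that set, so it is an ancestor of e536.

Yes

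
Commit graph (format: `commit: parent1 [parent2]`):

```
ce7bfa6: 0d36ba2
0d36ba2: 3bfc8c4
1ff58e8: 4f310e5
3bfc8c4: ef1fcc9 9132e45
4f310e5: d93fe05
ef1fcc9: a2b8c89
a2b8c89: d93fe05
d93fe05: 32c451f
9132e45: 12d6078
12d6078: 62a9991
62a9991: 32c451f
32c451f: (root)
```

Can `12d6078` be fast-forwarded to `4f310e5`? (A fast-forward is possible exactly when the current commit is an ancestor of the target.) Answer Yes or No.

A fast-forward from 12d6078 to 4f310e5 is possible iff 12d6078 is an ancestor of 4f310e5.
Ancestors of 4f310e5: {32c451f, 4f310e5, d93fe05}.
12d6078 is not among them, so fast-forward is not possible.

No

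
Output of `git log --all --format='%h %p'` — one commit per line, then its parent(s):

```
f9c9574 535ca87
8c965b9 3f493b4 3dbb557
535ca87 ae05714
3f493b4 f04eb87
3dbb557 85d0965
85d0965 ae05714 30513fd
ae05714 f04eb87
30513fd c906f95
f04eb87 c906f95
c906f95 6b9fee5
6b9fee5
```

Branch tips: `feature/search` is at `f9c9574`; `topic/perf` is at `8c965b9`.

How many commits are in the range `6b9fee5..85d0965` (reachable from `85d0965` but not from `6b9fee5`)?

5

Reachable from 85d0965: {30513fd, 6b9fee5, 85d0965, ae05714, c906f95, f04eb87}.
Reachable from 6b9fee5: {6b9fee5}.
In 85d0965's history but not 6b9fee5's: {30513fd, 85d0965, ae05714, c906f95, f04eb87} — 5 commits.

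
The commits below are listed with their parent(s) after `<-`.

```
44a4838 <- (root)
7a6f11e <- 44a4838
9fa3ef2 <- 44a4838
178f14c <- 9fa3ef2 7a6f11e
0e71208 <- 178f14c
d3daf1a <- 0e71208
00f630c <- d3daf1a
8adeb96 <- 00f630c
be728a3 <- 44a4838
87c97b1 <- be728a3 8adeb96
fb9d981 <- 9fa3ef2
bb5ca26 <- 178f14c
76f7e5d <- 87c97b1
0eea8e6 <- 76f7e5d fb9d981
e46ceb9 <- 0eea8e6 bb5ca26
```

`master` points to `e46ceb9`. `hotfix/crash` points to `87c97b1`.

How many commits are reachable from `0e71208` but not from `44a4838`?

4

Reachable from 0e71208: {0e71208, 178f14c, 44a4838, 7a6f11e, 9fa3ef2}.
Reachable from 44a4838: {44a4838}.
In 0e71208's history but not 44a4838's: {0e71208, 178f14c, 7a6f11e, 9fa3ef2} — 4 commits.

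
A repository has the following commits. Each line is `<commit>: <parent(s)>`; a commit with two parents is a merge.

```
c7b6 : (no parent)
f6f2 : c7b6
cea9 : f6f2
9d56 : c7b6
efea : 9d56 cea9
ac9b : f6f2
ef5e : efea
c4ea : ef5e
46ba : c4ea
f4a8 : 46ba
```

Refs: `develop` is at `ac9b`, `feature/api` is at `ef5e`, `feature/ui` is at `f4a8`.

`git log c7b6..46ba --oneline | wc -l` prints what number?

7

Reachable from 46ba: {46ba, 9d56, c4ea, c7b6, cea9, ef5e, efea, f6f2}.
Reachable from c7b6: {c7b6}.
In 46ba's history but not c7b6's: {46ba, 9d56, c4ea, cea9, ef5e, efea, f6f2} — 7 commits.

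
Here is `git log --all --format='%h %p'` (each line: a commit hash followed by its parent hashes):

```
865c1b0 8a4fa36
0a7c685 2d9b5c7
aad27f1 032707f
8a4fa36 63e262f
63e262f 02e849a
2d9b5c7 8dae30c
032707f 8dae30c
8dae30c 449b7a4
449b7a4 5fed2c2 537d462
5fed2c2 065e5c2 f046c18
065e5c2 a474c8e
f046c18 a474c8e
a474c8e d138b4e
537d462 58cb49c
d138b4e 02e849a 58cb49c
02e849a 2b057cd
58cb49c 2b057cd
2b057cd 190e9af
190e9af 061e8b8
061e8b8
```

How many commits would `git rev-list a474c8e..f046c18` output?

1

Reachable from f046c18: {02e849a, 061e8b8, 190e9af, 2b057cd, 58cb49c, a474c8e, d138b4e, f046c18}.
Reachable from a474c8e: {02e849a, 061e8b8, 190e9af, 2b057cd, 58cb49c, a474c8e, d138b4e}.
In f046c18's history but not a474c8e's: {f046c18} — 1 commit.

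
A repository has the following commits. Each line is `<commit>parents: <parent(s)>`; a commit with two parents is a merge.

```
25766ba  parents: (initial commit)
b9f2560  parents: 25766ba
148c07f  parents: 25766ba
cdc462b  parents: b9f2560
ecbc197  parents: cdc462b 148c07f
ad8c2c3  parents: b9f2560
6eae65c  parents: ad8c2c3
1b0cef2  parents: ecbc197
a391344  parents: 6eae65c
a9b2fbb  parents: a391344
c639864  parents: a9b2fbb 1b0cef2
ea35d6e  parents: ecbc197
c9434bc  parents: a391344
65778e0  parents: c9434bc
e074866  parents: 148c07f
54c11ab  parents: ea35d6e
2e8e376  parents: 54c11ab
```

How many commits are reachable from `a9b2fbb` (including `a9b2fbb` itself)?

Walking parent pointers from a9b2fbb: reachable set = {25766ba, 6eae65c, a391344, a9b2fbb, ad8c2c3, b9f2560}.
That is 6 commits.

6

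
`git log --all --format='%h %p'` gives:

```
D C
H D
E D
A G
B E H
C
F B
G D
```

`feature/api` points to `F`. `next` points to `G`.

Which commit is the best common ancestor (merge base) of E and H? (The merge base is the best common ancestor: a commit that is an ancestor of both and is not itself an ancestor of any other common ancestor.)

Ancestors of E: {C, D, E}.
Ancestors of H: {C, D, H}.
Common ancestors: {C, D}.
Among these, D is not an ancestor of any other common ancestor — it is the merge base.

D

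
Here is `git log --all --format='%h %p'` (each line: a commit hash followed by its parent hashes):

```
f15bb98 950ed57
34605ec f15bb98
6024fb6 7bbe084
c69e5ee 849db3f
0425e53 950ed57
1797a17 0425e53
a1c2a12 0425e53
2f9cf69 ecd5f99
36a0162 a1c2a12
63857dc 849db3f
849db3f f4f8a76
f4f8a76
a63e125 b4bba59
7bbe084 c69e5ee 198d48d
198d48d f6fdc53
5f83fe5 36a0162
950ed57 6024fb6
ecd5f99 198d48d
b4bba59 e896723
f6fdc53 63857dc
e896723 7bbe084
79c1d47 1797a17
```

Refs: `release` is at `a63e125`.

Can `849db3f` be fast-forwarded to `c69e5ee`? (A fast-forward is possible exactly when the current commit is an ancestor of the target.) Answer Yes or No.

A fast-forward from 849db3f to c69e5ee is possible iff 849db3f is an ancestor of c69e5ee.
Ancestors of c69e5ee: {849db3f, c69e5ee, f4f8a76}.
849db3f is among them, so fast-forward is possible.

Yes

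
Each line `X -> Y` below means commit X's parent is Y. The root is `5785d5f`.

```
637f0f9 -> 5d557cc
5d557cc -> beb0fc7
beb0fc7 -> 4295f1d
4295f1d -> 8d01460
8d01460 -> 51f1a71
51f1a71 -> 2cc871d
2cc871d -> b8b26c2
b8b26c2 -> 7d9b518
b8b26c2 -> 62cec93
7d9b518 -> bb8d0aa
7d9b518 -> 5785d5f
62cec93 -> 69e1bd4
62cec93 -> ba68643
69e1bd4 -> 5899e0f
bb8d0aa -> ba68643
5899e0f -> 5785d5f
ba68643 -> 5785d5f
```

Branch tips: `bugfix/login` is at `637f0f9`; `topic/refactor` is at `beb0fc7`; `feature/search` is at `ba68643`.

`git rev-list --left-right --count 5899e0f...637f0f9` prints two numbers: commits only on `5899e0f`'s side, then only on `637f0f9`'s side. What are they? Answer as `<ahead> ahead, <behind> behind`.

Reachable from 5899e0f: {5785d5f, 5899e0f}.
Reachable from 637f0f9: {2cc871d, 4295f1d, 51f1a71, 5785d5f, 5899e0f, 5d557cc, 62cec93, 637f0f9, 69e1bd4, 7d9b518, 8d01460, b8b26c2, ba68643, bb8d0aa, beb0fc7}.
Only in 5899e0f's history (ahead): {} — 0.
Only in 637f0f9's history (behind): {2cc871d, 4295f1d, 51f1a71, 5d557cc, 62cec93, 637f0f9, 69e1bd4, 7d9b518, 8d01460, b8b26c2, ba68643, bb8d0aa, beb0fc7} — 13.

0 ahead, 13 behind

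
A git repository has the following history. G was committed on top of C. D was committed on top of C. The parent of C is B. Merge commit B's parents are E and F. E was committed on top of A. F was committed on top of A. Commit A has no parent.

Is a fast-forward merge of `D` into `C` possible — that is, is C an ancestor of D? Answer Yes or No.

Yes

A fast-forward from C to D is possible iff C is an ancestor of D.
Ancestors of D: {A, B, C, D, E, F}.
C is among them, so fast-forward is possible.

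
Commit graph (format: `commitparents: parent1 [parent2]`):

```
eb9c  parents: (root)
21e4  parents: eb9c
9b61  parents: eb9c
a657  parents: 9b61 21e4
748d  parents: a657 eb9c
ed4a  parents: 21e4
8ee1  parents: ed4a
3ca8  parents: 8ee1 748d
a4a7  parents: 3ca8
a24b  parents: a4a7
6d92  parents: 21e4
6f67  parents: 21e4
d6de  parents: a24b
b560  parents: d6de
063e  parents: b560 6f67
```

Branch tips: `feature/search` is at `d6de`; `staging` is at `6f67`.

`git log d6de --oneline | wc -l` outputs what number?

11

Walking parent pointers from d6de: reachable set = {21e4, 3ca8, 748d, 8ee1, 9b61, a24b, a4a7, a657, d6de, eb9c, ed4a}.
That is 11 commits.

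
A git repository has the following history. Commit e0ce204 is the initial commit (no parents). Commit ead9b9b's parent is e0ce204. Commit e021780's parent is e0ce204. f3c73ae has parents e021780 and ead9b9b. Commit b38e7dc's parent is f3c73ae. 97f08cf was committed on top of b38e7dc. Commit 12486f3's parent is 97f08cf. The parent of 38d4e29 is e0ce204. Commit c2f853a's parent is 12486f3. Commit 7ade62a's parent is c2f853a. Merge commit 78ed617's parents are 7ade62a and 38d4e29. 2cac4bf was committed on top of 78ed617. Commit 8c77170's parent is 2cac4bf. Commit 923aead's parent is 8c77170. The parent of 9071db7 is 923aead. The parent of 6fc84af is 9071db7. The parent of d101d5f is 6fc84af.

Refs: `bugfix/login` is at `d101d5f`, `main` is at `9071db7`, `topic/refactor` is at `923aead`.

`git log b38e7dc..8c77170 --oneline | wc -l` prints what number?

Reachable from 8c77170: {12486f3, 2cac4bf, 38d4e29, 78ed617, 7ade62a, 8c77170, 97f08cf, b38e7dc, c2f853a, e021780, e0ce204, ead9b9b, f3c73ae}.
Reachable from b38e7dc: {b38e7dc, e021780, e0ce204, ead9b9b, f3c73ae}.
In 8c77170's history but not b38e7dc's: {12486f3, 2cac4bf, 38d4e29, 78ed617, 7ade62a, 8c77170, 97f08cf, c2f853a} — 8 commits.

8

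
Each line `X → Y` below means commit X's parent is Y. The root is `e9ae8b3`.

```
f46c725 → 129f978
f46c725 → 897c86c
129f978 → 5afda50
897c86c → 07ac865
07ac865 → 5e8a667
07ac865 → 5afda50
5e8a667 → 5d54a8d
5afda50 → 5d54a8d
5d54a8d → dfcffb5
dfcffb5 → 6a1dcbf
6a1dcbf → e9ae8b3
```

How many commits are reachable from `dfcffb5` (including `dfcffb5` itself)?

Walking parent pointers from dfcffb5: reachable set = {6a1dcbf, dfcffb5, e9ae8b3}.
That is 3 commits.

3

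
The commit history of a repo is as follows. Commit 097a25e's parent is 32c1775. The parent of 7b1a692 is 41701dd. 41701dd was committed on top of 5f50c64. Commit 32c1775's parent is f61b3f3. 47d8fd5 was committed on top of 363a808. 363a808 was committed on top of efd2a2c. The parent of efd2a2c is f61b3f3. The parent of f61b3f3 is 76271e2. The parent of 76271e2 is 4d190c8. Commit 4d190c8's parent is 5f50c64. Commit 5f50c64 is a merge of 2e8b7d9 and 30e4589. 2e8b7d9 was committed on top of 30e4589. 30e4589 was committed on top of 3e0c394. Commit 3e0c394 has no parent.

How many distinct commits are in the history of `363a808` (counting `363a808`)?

Walking parent pointers from 363a808: reachable set = {2e8b7d9, 30e4589, 363a808, 3e0c394, 4d190c8, 5f50c64, 76271e2, efd2a2c, f61b3f3}.
That is 9 commits.

9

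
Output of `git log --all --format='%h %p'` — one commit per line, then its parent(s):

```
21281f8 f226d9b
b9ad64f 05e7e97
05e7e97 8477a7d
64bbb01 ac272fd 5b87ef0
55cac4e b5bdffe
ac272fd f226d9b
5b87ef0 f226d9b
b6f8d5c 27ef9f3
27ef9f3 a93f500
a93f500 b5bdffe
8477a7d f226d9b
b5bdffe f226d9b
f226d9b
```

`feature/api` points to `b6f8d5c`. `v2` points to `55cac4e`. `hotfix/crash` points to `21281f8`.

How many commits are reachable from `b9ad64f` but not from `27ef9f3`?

Reachable from b9ad64f: {05e7e97, 8477a7d, b9ad64f, f226d9b}.
Reachable from 27ef9f3: {27ef9f3, a93f500, b5bdffe, f226d9b}.
In b9ad64f's history but not 27ef9f3's: {05e7e97, 8477a7d, b9ad64f} — 3 commits.

3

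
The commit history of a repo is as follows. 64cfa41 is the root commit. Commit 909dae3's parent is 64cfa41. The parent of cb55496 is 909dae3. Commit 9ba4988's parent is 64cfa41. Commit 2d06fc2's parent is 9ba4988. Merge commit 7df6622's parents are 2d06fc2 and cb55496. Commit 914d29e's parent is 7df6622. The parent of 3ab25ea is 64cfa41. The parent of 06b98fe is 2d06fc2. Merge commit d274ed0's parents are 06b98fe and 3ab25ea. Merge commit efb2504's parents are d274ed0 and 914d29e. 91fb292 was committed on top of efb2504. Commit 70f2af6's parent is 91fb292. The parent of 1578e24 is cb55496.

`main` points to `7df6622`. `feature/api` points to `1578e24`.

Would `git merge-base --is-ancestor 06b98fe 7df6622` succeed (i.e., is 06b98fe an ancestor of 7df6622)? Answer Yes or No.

No

Ancestors of 7df6622: {2d06fc2, 64cfa41, 7df6622, 909dae3, 9ba4988, cb55496}.
06b98fe is not in that set, so it is not an ancestor of 7df6622.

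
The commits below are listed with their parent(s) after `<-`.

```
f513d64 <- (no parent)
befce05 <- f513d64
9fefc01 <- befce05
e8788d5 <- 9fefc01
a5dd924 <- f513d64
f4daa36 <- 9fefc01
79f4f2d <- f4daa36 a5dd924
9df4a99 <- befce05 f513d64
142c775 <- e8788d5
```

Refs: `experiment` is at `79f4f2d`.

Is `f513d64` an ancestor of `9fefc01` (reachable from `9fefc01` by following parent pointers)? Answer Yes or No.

Yes

Ancestors of 9fefc01 (commits reachable by following parents): {9fefc01, befce05, f513d64}.
f513d64 is in that set, so it is an ancestor of 9fefc01.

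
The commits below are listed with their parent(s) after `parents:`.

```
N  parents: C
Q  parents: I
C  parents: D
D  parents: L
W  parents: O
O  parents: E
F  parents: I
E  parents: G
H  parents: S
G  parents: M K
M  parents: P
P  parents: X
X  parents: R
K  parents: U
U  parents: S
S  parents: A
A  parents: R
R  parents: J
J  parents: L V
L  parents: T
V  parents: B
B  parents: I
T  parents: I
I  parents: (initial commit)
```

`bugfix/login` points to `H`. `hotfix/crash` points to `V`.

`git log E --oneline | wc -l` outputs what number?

16

Walking parent pointers from E: reachable set = {A, B, E, G, I, J, K, L, M, P, R, S, T, U, V, X}.
That is 16 commits.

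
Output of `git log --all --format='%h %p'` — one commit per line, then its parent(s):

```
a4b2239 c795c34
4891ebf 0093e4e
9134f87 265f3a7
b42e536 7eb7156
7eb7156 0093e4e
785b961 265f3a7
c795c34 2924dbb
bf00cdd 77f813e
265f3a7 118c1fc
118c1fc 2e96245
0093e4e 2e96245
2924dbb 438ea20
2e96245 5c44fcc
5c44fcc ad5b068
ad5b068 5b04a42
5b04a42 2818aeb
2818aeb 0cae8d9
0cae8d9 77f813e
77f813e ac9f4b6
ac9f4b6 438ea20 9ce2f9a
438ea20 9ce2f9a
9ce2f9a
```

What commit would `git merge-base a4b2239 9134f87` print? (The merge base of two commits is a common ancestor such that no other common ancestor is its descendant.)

438ea20

Ancestors of a4b2239: {2924dbb, 438ea20, 9ce2f9a, a4b2239, c795c34}.
Ancestors of 9134f87: {0cae8d9, 118c1fc, 265f3a7, 2818aeb, 2e96245, 438ea20, 5b04a42, 5c44fcc, 77f813e, 9134f87, 9ce2f9a, ac9f4b6, ad5b068}.
Common ancestors: {438ea20, 9ce2f9a}.
Among these, 438ea20 is not an ancestor of any other common ancestor — it is the merge base.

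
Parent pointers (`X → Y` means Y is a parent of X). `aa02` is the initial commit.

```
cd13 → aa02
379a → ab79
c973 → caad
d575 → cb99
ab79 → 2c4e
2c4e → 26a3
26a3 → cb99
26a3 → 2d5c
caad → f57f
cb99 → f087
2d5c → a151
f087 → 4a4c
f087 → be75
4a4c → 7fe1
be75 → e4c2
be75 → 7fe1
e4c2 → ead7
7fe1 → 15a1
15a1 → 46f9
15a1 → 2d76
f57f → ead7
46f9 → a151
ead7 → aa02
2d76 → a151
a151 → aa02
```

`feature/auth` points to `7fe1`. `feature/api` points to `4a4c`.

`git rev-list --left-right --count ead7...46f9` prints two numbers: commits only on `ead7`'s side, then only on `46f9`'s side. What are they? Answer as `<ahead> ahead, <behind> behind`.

1 ahead, 2 behind

Reachable from ead7: {aa02, ead7}.
Reachable from 46f9: {46f9, a151, aa02}.
Only in ead7's history (ahead): {ead7} — 1.
Only in 46f9's history (behind): {46f9, a151} — 2.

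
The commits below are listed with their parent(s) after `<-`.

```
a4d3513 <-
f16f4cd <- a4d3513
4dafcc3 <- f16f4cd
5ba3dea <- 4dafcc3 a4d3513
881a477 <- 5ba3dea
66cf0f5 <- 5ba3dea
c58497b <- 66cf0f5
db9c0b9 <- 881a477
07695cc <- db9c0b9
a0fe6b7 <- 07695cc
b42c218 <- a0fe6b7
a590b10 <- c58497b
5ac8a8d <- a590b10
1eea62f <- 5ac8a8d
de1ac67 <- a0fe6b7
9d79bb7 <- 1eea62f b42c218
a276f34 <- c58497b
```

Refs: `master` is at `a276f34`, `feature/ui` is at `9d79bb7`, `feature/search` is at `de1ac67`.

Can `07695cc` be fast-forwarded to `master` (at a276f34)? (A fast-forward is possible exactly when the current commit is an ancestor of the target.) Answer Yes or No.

No

A fast-forward from 07695cc to a276f34 is possible iff 07695cc is an ancestor of a276f34.
Ancestors of a276f34: {4dafcc3, 5ba3dea, 66cf0f5, a276f34, a4d3513, c58497b, f16f4cd}.
07695cc is not among them, so fast-forward is not possible.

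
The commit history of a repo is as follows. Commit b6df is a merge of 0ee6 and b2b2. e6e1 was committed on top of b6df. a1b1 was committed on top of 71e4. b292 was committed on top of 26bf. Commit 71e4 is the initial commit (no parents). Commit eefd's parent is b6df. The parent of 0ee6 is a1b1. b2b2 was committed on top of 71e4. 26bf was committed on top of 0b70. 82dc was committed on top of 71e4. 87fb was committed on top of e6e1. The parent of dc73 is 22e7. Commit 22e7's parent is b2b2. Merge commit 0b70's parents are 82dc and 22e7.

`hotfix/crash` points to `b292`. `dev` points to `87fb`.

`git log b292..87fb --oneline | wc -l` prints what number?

5

Reachable from 87fb: {0ee6, 71e4, 87fb, a1b1, b2b2, b6df, e6e1}.
Reachable from b292: {0b70, 22e7, 26bf, 71e4, 82dc, b292, b2b2}.
In 87fb's history but not b292's: {0ee6, 87fb, a1b1, b6df, e6e1} — 5 commits.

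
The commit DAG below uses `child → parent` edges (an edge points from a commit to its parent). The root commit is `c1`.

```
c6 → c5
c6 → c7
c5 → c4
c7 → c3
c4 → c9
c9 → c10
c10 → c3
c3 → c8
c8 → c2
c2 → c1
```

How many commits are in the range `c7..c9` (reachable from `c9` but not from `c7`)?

Reachable from c9: {c1, c10, c2, c3, c8, c9}.
Reachable from c7: {c1, c2, c3, c7, c8}.
In c9's history but not c7's: {c10, c9} — 2 commits.

2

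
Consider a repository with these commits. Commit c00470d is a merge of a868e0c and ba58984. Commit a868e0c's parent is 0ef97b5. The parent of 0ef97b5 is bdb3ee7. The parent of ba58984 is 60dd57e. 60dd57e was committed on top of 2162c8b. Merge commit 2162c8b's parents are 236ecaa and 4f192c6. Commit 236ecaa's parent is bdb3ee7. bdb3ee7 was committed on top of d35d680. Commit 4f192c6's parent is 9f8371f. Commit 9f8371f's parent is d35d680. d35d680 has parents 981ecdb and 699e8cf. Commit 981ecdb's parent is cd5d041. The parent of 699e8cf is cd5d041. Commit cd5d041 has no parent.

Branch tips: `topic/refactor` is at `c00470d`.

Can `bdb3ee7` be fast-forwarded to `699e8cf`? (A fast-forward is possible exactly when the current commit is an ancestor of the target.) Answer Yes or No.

A fast-forward from bdb3ee7 to 699e8cf is possible iff bdb3ee7 is an ancestor of 699e8cf.
Ancestors of 699e8cf: {699e8cf, cd5d041}.
bdb3ee7 is not among them, so fast-forward is not possible.

No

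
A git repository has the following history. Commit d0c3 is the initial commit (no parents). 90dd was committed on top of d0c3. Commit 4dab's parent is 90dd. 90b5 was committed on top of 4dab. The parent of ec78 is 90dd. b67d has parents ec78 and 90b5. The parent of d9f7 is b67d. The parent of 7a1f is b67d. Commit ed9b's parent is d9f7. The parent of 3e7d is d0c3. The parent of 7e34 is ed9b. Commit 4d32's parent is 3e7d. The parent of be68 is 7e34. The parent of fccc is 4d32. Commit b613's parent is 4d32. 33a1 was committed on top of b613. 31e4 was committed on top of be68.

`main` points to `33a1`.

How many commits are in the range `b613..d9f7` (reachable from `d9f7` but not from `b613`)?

6

Reachable from d9f7: {4dab, 90b5, 90dd, b67d, d0c3, d9f7, ec78}.
Reachable from b613: {3e7d, 4d32, b613, d0c3}.
In d9f7's history but not b613's: {4dab, 90b5, 90dd, b67d, d9f7, ec78} — 6 commits.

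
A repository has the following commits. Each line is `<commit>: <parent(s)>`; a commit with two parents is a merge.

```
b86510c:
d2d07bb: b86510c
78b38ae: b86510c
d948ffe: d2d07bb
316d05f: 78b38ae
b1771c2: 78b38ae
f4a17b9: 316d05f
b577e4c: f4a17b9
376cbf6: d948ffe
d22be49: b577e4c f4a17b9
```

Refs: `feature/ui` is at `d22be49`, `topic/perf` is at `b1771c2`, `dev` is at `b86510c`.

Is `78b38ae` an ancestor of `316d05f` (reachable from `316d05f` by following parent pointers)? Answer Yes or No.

Yes

Ancestors of 316d05f (commits reachable by following parents): {316d05f, 78b38ae, b86510c}.
78b38ae is in that set, so it is an ancestor of 316d05f.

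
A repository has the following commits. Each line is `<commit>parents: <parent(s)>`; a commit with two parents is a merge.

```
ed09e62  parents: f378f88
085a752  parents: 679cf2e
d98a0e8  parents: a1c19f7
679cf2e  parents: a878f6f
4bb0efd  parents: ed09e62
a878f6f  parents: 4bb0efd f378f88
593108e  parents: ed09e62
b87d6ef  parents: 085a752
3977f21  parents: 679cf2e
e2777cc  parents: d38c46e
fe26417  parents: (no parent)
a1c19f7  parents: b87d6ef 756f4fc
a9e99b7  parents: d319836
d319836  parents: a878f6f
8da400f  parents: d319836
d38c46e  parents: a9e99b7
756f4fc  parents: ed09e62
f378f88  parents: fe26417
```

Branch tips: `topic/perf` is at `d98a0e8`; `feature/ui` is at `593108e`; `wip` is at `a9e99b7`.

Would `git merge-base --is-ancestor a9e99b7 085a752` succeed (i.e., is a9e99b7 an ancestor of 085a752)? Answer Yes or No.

No

Ancestors of 085a752: {085a752, 4bb0efd, 679cf2e, a878f6f, ed09e62, f378f88, fe26417}.
a9e99b7 is not in that set, so it is not an ancestor of 085a752.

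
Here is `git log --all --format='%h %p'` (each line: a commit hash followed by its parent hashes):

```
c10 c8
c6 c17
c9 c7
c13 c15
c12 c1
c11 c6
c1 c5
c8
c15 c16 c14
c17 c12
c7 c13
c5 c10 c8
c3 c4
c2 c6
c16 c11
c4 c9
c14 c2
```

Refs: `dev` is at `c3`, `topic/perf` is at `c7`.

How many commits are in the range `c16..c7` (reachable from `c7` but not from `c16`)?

Reachable from c7: {c1, c10, c11, c12, c13, c14, c15, c16, c17, c2, c5, c6, c7, c8}.
Reachable from c16: {c1, c10, c11, c12, c16, c17, c5, c6, c8}.
In c7's history but not c16's: {c13, c14, c15, c2, c7} — 5 commits.

5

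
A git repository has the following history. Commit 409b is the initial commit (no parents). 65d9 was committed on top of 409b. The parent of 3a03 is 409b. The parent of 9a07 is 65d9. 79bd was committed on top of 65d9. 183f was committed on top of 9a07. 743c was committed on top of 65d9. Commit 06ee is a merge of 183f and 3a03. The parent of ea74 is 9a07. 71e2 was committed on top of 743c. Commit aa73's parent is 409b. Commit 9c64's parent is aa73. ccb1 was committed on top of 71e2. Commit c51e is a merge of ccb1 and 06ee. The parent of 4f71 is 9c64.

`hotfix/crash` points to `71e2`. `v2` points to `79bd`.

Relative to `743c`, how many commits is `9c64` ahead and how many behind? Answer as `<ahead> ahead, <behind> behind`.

Reachable from 9c64: {409b, 9c64, aa73}.
Reachable from 743c: {409b, 65d9, 743c}.
Only in 9c64's history (ahead): {9c64, aa73} — 2.
Only in 743c's history (behind): {65d9, 743c} — 2.

2 ahead, 2 behind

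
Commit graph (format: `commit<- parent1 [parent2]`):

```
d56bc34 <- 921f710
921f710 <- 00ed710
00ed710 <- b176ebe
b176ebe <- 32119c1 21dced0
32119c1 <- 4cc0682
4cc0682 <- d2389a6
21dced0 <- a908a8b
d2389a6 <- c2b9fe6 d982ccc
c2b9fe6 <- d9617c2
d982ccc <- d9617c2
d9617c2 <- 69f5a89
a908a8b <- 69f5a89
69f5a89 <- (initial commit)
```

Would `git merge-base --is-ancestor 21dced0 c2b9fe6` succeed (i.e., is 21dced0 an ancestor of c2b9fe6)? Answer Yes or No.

Ancestors of c2b9fe6: {69f5a89, c2b9fe6, d9617c2}.
21dced0 is not in that set, so it is not an ancestor of c2b9fe6.

No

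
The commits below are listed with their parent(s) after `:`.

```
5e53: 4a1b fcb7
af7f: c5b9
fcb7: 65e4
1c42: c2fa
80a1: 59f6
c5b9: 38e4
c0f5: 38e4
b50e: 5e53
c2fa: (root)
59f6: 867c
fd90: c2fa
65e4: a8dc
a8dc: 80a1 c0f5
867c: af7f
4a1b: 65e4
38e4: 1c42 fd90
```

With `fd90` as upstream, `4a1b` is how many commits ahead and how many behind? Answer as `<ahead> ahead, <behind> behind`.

11 ahead, 0 behind

Reachable from 4a1b: {1c42, 38e4, 4a1b, 59f6, 65e4, 80a1, 867c, a8dc, af7f, c0f5, c2fa, c5b9, fd90}.
Reachable from fd90: {c2fa, fd90}.
Only in 4a1b's history (ahead): {1c42, 38e4, 4a1b, 59f6, 65e4, 80a1, 867c, a8dc, af7f, c0f5, c5b9} — 11.
Only in fd90's history (behind): {} — 0.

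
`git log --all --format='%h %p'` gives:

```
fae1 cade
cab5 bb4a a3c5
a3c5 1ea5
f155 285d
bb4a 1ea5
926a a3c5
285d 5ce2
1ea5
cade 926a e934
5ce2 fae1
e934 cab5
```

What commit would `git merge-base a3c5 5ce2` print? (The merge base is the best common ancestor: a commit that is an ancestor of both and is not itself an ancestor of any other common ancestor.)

Ancestors of a3c5: {1ea5, a3c5}.
Ancestors of 5ce2: {1ea5, 5ce2, 926a, a3c5, bb4a, cab5, cade, e934, fae1}.
Common ancestors: {1ea5, a3c5}.
Among these, a3c5 is not an ancestor of any other common ancestor — it is the merge base.

a3c5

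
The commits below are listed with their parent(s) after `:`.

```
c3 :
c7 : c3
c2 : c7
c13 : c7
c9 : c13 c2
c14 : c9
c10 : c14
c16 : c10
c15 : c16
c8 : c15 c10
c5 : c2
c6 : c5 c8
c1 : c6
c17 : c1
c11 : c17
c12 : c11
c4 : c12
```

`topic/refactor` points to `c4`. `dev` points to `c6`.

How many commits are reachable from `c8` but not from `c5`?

Reachable from c8: {c10, c13, c14, c15, c16, c2, c3, c7, c8, c9}.
Reachable from c5: {c2, c3, c5, c7}.
In c8's history but not c5's: {c10, c13, c14, c15, c16, c8, c9} — 7 commits.

7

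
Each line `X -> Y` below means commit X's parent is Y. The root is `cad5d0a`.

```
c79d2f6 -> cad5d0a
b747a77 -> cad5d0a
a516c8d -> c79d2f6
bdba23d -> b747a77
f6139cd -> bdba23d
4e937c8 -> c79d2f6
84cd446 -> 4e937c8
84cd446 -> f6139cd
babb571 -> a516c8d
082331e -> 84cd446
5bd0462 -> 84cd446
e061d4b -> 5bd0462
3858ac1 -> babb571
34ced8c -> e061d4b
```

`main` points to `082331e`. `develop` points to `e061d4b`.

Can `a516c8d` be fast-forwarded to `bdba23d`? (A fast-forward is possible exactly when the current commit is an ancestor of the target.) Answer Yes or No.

No

A fast-forward from a516c8d to bdba23d is possible iff a516c8d is an ancestor of bdba23d.
Ancestors of bdba23d: {b747a77, bdba23d, cad5d0a}.
a516c8d is not among them, so fast-forward is not possible.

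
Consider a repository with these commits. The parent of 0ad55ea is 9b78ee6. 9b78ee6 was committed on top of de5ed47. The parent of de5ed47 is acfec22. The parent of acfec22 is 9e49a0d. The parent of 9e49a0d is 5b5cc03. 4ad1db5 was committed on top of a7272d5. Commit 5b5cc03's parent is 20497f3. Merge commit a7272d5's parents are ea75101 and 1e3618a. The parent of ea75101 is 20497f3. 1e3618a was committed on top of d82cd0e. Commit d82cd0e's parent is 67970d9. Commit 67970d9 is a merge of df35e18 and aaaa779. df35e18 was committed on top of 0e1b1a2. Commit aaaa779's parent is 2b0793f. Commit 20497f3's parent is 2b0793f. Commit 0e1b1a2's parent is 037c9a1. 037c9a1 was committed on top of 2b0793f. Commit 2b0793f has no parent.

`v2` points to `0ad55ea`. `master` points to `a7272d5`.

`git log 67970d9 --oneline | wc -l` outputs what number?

6

Walking parent pointers from 67970d9: reachable set = {037c9a1, 0e1b1a2, 2b0793f, 67970d9, aaaa779, df35e18}.
That is 6 commits.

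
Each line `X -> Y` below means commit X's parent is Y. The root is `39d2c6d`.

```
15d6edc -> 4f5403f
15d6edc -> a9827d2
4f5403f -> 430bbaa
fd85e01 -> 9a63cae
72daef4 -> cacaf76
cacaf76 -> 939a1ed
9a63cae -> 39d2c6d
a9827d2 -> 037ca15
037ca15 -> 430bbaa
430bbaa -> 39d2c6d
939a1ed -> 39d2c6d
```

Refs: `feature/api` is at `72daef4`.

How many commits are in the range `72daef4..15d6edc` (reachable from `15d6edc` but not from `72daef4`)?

Reachable from 15d6edc: {037ca15, 15d6edc, 39d2c6d, 430bbaa, 4f5403f, a9827d2}.
Reachable from 72daef4: {39d2c6d, 72daef4, 939a1ed, cacaf76}.
In 15d6edc's history but not 72daef4's: {037ca15, 15d6edc, 430bbaa, 4f5403f, a9827d2} — 5 commits.

5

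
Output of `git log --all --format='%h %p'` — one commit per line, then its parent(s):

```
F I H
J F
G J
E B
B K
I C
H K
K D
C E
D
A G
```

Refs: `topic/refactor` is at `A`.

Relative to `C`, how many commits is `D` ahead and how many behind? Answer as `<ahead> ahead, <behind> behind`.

0 ahead, 4 behind

Reachable from D: {D}.
Reachable from C: {B, C, D, E, K}.
Only in D's history (ahead): {} — 0.
Only in C's history (behind): {B, C, E, K} — 4.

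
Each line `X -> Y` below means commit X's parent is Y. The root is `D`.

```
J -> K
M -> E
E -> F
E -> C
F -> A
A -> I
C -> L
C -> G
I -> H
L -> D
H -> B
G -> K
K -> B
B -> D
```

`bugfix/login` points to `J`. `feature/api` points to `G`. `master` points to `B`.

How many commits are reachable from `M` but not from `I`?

8

Reachable from M: {A, B, C, D, E, F, G, H, I, K, L, M}.
Reachable from I: {B, D, H, I}.
In M's history but not I's: {A, C, E, F, G, K, L, M} — 8 commits.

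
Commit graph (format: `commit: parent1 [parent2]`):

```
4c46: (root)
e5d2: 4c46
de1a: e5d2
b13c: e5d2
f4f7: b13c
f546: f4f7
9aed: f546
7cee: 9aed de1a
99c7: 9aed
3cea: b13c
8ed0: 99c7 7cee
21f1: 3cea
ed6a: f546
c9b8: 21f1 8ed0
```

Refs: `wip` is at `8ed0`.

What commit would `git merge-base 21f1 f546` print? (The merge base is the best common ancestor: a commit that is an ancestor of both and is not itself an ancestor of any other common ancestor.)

Ancestors of 21f1: {21f1, 3cea, 4c46, b13c, e5d2}.
Ancestors of f546: {4c46, b13c, e5d2, f4f7, f546}.
Common ancestors: {4c46, b13c, e5d2}.
Among these, b13c is not an ancestor of any other common ancestor — it is the merge base.

b13c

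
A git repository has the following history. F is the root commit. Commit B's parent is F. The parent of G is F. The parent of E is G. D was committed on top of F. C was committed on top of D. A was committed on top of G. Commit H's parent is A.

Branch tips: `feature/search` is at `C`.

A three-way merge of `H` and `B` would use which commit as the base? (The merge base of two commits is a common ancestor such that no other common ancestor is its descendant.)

Ancestors of H: {A, F, G, H}.
Ancestors of B: {B, F}.
Common ancestors: {F}.
The only common ancestor is F, so it is the merge base.

F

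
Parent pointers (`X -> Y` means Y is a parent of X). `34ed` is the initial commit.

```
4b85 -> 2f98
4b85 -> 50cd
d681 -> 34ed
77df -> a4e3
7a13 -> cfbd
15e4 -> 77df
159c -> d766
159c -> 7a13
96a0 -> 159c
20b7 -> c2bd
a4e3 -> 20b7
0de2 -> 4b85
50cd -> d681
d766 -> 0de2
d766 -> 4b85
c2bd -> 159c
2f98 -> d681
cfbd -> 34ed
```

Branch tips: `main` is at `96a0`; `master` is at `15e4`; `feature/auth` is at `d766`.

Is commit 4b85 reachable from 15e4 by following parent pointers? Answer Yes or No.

Yes

Ancestors of 15e4 (commits reachable by following parents): {0de2, 159c, 15e4, 20b7, 2f98, 34ed, 4b85, 50cd, 77df, 7a13, a4e3, c2bd, cfbd, d681, d766}.
4b85 is in that set, so it is an ancestor of 15e4.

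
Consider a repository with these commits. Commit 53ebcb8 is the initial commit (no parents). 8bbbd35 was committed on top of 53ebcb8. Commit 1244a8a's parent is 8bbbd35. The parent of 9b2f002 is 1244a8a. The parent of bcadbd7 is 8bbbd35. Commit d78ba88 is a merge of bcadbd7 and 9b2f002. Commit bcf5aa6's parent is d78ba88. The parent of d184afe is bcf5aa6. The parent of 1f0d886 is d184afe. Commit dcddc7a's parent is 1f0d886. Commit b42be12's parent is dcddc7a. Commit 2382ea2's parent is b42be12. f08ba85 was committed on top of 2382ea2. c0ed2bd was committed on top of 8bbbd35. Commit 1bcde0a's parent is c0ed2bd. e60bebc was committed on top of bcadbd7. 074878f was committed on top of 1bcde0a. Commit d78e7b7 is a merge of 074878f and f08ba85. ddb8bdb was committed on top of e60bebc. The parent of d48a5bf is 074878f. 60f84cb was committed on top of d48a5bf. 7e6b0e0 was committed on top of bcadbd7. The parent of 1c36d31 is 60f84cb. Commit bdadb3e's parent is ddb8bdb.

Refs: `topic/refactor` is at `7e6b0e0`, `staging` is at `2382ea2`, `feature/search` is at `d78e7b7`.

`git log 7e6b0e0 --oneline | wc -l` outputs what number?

4

Walking parent pointers from 7e6b0e0: reachable set = {53ebcb8, 7e6b0e0, 8bbbd35, bcadbd7}.
That is 4 commits.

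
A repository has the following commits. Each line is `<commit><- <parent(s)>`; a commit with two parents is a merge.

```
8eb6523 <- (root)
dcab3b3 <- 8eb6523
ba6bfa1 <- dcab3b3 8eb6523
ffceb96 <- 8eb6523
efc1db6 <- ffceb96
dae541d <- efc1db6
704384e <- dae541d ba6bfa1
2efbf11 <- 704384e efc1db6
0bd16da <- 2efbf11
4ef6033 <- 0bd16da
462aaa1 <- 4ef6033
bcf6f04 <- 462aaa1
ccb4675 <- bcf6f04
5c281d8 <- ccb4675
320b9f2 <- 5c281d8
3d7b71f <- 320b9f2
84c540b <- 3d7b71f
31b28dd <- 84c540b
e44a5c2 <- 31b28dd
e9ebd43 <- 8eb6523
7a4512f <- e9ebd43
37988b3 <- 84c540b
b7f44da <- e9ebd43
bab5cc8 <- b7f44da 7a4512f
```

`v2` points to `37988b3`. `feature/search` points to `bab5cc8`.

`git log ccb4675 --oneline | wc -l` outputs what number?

13

Walking parent pointers from ccb4675: reachable set = {0bd16da, 2efbf11, 462aaa1, 4ef6033, 704384e, 8eb6523, ba6bfa1, bcf6f04, ccb4675, dae541d, dcab3b3, efc1db6, ffceb96}.
That is 13 commits.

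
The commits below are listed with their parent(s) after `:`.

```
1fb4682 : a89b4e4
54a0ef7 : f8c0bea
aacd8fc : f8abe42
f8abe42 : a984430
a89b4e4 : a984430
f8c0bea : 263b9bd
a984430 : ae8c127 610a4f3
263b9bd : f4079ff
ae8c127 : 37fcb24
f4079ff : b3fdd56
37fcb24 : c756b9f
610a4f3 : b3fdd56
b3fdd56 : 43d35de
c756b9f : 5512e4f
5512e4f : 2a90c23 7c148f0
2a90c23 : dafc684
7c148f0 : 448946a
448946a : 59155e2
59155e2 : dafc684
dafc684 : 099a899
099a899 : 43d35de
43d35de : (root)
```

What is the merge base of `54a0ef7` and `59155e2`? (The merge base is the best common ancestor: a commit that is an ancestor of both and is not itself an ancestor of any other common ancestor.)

43d35de

Ancestors of 54a0ef7: {263b9bd, 43d35de, 54a0ef7, b3fdd56, f4079ff, f8c0bea}.
Ancestors of 59155e2: {099a899, 43d35de, 59155e2, dafc684}.
Common ancestors: {43d35de}.
The only common ancestor is 43d35de, so it is the merge base.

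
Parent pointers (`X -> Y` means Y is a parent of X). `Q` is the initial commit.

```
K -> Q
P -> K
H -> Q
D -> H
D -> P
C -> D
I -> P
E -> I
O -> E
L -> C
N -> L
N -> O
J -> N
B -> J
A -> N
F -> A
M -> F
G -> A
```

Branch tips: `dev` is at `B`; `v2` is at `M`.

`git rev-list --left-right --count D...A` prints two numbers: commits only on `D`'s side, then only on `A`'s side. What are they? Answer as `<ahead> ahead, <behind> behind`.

0 ahead, 7 behind

Reachable from D: {D, H, K, P, Q}.
Reachable from A: {A, C, D, E, H, I, K, L, N, O, P, Q}.
Only in D's history (ahead): {} — 0.
Only in A's history (behind): {A, C, E, I, L, N, O} — 7.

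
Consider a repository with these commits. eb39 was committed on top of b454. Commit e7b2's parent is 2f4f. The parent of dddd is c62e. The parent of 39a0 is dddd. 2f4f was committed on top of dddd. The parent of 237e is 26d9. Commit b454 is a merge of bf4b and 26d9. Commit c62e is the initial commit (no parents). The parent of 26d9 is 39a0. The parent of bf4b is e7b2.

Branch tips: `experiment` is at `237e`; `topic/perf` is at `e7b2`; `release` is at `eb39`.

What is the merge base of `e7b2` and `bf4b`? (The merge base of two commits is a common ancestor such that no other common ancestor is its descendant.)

Ancestors of e7b2: {2f4f, c62e, dddd, e7b2}.
Ancestors of bf4b: {2f4f, bf4b, c62e, dddd, e7b2}.
Common ancestors: {2f4f, c62e, dddd, e7b2}.
Among these, e7b2 is not an ancestor of any other common ancestor — it is the merge base.

e7b2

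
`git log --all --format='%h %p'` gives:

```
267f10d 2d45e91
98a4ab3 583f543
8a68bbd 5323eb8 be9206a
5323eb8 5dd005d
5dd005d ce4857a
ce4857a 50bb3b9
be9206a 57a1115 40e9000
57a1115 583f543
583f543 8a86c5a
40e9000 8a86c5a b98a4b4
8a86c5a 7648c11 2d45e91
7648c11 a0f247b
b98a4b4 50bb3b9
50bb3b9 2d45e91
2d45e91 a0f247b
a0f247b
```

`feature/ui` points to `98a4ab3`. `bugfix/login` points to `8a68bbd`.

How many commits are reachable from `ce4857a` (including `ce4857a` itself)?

4

Walking parent pointers from ce4857a: reachable set = {2d45e91, 50bb3b9, a0f247b, ce4857a}.
That is 4 commits.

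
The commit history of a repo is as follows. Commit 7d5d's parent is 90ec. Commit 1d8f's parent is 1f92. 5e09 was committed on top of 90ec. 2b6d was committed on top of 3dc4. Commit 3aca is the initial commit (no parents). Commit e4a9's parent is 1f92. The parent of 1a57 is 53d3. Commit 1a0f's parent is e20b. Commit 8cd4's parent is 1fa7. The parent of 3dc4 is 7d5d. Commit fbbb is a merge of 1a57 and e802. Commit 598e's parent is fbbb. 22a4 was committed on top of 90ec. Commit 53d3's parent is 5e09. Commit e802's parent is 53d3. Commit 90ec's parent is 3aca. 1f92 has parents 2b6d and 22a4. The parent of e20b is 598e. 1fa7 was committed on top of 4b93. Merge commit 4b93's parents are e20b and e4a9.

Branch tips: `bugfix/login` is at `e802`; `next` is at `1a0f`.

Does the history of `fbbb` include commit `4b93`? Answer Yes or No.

No

Ancestors of fbbb: {1a57, 3aca, 53d3, 5e09, 90ec, e802, fbbb}.
4b93 is not in that set, so it is not an ancestor of fbbb.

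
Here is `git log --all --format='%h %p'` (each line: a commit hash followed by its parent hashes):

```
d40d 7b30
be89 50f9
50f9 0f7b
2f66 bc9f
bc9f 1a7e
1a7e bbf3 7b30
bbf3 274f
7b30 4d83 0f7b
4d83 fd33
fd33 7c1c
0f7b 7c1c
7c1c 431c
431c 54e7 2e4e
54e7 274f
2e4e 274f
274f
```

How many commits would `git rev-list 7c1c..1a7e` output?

6

Reachable from 1a7e: {0f7b, 1a7e, 274f, 2e4e, 431c, 4d83, 54e7, 7b30, 7c1c, bbf3, fd33}.
Reachable from 7c1c: {274f, 2e4e, 431c, 54e7, 7c1c}.
In 1a7e's history but not 7c1c's: {0f7b, 1a7e, 4d83, 7b30, bbf3, fd33} — 6 commits.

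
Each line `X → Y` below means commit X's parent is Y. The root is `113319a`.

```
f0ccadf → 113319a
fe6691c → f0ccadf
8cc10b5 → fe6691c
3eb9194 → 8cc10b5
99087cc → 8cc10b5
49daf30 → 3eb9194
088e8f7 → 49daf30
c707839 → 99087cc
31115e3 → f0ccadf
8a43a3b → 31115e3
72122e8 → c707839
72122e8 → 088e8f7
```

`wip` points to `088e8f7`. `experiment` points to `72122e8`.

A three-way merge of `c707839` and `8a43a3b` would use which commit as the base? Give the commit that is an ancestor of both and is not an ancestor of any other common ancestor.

f0ccadf

Ancestors of c707839: {113319a, 8cc10b5, 99087cc, c707839, f0ccadf, fe6691c}.
Ancestors of 8a43a3b: {113319a, 31115e3, 8a43a3b, f0ccadf}.
Common ancestors: {113319a, f0ccadf}.
Among these, f0ccadf is not an ancestor of any other common ancestor — it is the merge base.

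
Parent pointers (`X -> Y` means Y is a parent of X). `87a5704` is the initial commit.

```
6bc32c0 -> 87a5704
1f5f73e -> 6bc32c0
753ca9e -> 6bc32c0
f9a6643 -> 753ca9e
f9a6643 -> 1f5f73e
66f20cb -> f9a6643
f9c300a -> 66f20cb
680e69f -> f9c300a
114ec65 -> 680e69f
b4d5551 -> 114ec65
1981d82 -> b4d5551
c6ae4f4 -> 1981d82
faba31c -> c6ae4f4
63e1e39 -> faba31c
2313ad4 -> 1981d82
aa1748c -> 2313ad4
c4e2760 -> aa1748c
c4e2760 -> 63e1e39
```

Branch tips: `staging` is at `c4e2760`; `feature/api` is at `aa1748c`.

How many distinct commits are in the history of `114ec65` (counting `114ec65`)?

Walking parent pointers from 114ec65: reachable set = {114ec65, 1f5f73e, 66f20cb, 680e69f, 6bc32c0, 753ca9e, 87a5704, f9a6643, f9c300a}.
That is 9 commits.

9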